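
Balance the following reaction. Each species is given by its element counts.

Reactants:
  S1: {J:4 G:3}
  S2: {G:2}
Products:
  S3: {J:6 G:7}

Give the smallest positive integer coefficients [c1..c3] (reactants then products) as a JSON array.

J: 6·4+5·0 = 24 | 4·6 = 24
G: 6·3+5·2 = 28 | 4·7 = 28
gcd(6,5,4) = 1

Coefficients: [6, 5, 4]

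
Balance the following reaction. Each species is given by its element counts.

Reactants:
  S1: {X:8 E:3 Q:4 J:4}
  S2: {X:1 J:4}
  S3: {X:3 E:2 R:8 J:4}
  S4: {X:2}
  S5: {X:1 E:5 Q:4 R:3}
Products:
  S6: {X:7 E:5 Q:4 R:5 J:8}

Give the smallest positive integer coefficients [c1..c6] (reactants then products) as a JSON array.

X: 2·8+6·1+2·3+2·2+3·1 = 35 | 5·7 = 35
E: 2·3+6·0+2·2+2·0+3·5 = 25 | 5·5 = 25
Q: 2·4+6·0+2·0+2·0+3·4 = 20 | 5·4 = 20
R: 2·0+6·0+2·8+2·0+3·3 = 25 | 5·5 = 25
J: 2·4+6·4+2·4+2·0+3·0 = 40 | 5·8 = 40
gcd(2,6,2,2,3,5) = 1

Coefficients: [2, 6, 2, 2, 3, 5]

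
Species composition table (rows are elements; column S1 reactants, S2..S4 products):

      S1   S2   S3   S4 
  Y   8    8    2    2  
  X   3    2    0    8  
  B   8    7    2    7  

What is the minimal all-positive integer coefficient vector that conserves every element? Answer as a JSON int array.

Y: 6·8 = 48 | 5·8+3·2+1·2 = 48
X: 6·3 = 18 | 5·2+3·0+1·8 = 18
B: 6·8 = 48 | 5·7+3·2+1·7 = 48
gcd(6,5,3,1) = 1

Coefficients: [6, 5, 3, 1]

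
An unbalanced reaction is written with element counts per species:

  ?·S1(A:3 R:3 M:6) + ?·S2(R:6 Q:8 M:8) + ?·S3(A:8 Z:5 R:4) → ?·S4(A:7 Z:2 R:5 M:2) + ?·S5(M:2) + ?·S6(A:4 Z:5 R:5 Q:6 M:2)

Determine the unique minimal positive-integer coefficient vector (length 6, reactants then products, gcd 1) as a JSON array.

A: 1·3+3·0+6·8 = 51 | 5·7+6·0+4·4 = 51
Z: 1·0+3·0+6·5 = 30 | 5·2+6·0+4·5 = 30
R: 1·3+3·6+6·4 = 45 | 5·5+6·0+4·5 = 45
Q: 1·0+3·8+6·0 = 24 | 5·0+6·0+4·6 = 24
M: 1·6+3·8+6·0 = 30 | 5·2+6·2+4·2 = 30
gcd(1,3,6,5,6,4) = 1

Coefficients: [1, 3, 6, 5, 6, 4]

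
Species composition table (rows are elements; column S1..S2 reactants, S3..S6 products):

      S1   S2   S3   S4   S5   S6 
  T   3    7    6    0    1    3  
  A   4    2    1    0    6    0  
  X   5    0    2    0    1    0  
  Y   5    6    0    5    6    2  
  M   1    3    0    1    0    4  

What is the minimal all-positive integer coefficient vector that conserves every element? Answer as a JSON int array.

Coefficients: [3, 6, 6, 5, 3, 4]

T: 3·3+6·7 = 51 | 6·6+5·0+3·1+4·3 = 51
A: 3·4+6·2 = 24 | 6·1+5·0+3·6+4·0 = 24
X: 3·5+6·0 = 15 | 6·2+5·0+3·1+4·0 = 15
Y: 3·5+6·6 = 51 | 6·0+5·5+3·6+4·2 = 51
M: 3·1+6·3 = 21 | 6·0+5·1+3·0+4·4 = 21
gcd(3,6,6,5,3,4) = 1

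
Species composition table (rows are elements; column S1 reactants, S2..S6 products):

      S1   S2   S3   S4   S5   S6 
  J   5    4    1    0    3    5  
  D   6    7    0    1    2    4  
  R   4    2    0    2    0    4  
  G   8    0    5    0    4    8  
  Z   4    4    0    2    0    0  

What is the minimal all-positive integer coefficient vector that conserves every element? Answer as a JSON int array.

Coefficients: [4, 2, 4, 4, 1, 1]

J: 4·5 = 20 | 2·4+4·1+4·0+1·3+1·5 = 20
D: 4·6 = 24 | 2·7+4·0+4·1+1·2+1·4 = 24
R: 4·4 = 16 | 2·2+4·0+4·2+1·0+1·4 = 16
G: 4·8 = 32 | 2·0+4·5+4·0+1·4+1·8 = 32
Z: 4·4 = 16 | 2·4+4·0+4·2+1·0+1·0 = 16
gcd(4,2,4,4,1,1) = 1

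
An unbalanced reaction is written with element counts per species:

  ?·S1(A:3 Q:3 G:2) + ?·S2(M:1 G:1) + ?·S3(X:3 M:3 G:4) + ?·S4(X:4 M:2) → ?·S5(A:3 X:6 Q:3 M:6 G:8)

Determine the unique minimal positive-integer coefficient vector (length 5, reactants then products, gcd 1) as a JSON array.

Coefficients: [5, 6, 6, 3, 5]

A: 5·3+6·0+6·0+3·0 = 15 | 5·3 = 15
X: 5·0+6·0+6·3+3·4 = 30 | 5·6 = 30
Q: 5·3+6·0+6·0+3·0 = 15 | 5·3 = 15
M: 5·0+6·1+6·3+3·2 = 30 | 5·6 = 30
G: 5·2+6·1+6·4+3·0 = 40 | 5·8 = 40
gcd(5,6,6,3,5) = 1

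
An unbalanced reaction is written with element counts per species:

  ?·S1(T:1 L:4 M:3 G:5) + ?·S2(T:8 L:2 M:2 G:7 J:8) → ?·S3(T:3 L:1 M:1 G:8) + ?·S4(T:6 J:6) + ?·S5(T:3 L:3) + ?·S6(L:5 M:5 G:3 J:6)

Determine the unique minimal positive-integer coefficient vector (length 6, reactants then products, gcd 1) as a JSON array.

Coefficients: [3, 6, 6, 5, 1, 3]

T: 3·1+6·8 = 51 | 6·3+5·6+1·3+3·0 = 51
L: 3·4+6·2 = 24 | 6·1+5·0+1·3+3·5 = 24
M: 3·3+6·2 = 21 | 6·1+5·0+1·0+3·5 = 21
G: 3·5+6·7 = 57 | 6·8+5·0+1·0+3·3 = 57
J: 3·0+6·8 = 48 | 6·0+5·6+1·0+3·6 = 48
gcd(3,6,6,5,1,3) = 1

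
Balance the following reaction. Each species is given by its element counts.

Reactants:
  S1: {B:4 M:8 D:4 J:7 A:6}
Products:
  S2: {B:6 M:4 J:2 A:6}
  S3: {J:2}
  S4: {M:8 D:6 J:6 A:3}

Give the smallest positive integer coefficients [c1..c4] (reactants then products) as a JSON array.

B: 6·4 = 24 | 4·6+5·0+4·0 = 24
M: 6·8 = 48 | 4·4+5·0+4·8 = 48
D: 6·4 = 24 | 4·0+5·0+4·6 = 24
J: 6·7 = 42 | 4·2+5·2+4·6 = 42
A: 6·6 = 36 | 4·6+5·0+4·3 = 36
gcd(6,4,5,4) = 1

Coefficients: [6, 4, 5, 4]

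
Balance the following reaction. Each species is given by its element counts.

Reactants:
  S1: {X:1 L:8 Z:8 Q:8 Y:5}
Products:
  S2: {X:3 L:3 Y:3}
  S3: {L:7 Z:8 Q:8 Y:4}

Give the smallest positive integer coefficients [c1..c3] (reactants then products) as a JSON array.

X: 3·1 = 3 | 1·3+3·0 = 3
L: 3·8 = 24 | 1·3+3·7 = 24
Z: 3·8 = 24 | 1·0+3·8 = 24
Q: 3·8 = 24 | 1·0+3·8 = 24
Y: 3·5 = 15 | 1·3+3·4 = 15
gcd(3,1,3) = 1

Coefficients: [3, 1, 3]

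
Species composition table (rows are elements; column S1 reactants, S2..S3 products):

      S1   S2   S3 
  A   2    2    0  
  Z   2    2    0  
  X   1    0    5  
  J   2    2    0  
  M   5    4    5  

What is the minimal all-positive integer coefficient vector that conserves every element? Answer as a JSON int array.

A: 5·2 = 10 | 5·2+1·0 = 10
Z: 5·2 = 10 | 5·2+1·0 = 10
X: 5·1 = 5 | 5·0+1·5 = 5
J: 5·2 = 10 | 5·2+1·0 = 10
M: 5·5 = 25 | 5·4+1·5 = 25
gcd(5,5,1) = 1

Coefficients: [5, 5, 1]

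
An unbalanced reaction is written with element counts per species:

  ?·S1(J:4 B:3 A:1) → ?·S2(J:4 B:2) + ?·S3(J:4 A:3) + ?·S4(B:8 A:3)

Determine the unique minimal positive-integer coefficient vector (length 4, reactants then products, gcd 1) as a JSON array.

J: 6·4 = 24 | 5·4+1·4+1·0 = 24
B: 6·3 = 18 | 5·2+1·0+1·8 = 18
A: 6·1 = 6 | 5·0+1·3+1·3 = 6
gcd(6,5,1,1) = 1

Coefficients: [6, 5, 1, 1]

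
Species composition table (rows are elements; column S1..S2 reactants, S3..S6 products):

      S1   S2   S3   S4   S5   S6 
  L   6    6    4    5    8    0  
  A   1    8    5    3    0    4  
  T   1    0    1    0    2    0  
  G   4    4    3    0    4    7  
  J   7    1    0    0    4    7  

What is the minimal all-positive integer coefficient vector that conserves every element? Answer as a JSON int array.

L: 3·6+4·6 = 42 | 1·4+6·5+1·8+3·0 = 42
A: 3·1+4·8 = 35 | 1·5+6·3+1·0+3·4 = 35
T: 3·1+4·0 = 3 | 1·1+6·0+1·2+3·0 = 3
G: 3·4+4·4 = 28 | 1·3+6·0+1·4+3·7 = 28
J: 3·7+4·1 = 25 | 1·0+6·0+1·4+3·7 = 25
gcd(3,4,1,6,1,3) = 1

Coefficients: [3, 4, 1, 6, 1, 3]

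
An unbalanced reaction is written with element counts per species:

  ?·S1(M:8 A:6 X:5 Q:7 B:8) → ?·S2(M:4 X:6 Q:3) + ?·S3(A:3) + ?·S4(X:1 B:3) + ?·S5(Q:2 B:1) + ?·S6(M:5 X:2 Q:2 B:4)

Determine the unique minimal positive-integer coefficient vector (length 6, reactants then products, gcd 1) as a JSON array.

Coefficients: [3, 1, 6, 1, 5, 4]

M: 3·8 = 24 | 1·4+6·0+1·0+5·0+4·5 = 24
A: 3·6 = 18 | 1·0+6·3+1·0+5·0+4·0 = 18
X: 3·5 = 15 | 1·6+6·0+1·1+5·0+4·2 = 15
Q: 3·7 = 21 | 1·3+6·0+1·0+5·2+4·2 = 21
B: 3·8 = 24 | 1·0+6·0+1·3+5·1+4·4 = 24
gcd(3,1,6,1,5,4) = 1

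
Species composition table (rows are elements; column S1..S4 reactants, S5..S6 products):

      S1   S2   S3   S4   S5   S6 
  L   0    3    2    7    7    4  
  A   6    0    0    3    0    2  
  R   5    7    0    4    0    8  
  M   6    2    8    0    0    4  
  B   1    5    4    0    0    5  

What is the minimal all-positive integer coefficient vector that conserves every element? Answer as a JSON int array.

L: 1·0+5·3+1·2+2·7 = 31 | 1·7+6·4 = 31
A: 1·6+5·0+1·0+2·3 = 12 | 1·0+6·2 = 12
R: 1·5+5·7+1·0+2·4 = 48 | 1·0+6·8 = 48
M: 1·6+5·2+1·8+2·0 = 24 | 1·0+6·4 = 24
B: 1·1+5·5+1·4+2·0 = 30 | 1·0+6·5 = 30
gcd(1,5,1,2,1,6) = 1

Coefficients: [1, 5, 1, 2, 1, 6]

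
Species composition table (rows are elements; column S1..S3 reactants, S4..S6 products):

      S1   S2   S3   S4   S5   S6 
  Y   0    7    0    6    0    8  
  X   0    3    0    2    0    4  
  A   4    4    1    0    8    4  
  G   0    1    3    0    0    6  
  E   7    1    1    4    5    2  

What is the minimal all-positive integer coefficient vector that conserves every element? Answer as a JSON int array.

Y: 4·0+6·7+4·0 = 42 | 3·6+4·0+3·8 = 42
X: 4·0+6·3+4·0 = 18 | 3·2+4·0+3·4 = 18
A: 4·4+6·4+4·1 = 44 | 3·0+4·8+3·4 = 44
G: 4·0+6·1+4·3 = 18 | 3·0+4·0+3·6 = 18
E: 4·7+6·1+4·1 = 38 | 3·4+4·5+3·2 = 38
gcd(4,6,4,3,4,3) = 1

Coefficients: [4, 6, 4, 3, 4, 3]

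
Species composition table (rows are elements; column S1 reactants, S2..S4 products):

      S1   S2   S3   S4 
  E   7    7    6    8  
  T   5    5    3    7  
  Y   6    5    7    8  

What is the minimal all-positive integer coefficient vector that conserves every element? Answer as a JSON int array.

E: 5·7 = 35 | 3·7+1·6+1·8 = 35
T: 5·5 = 25 | 3·5+1·3+1·7 = 25
Y: 5·6 = 30 | 3·5+1·7+1·8 = 30
gcd(5,3,1,1) = 1

Coefficients: [5, 3, 1, 1]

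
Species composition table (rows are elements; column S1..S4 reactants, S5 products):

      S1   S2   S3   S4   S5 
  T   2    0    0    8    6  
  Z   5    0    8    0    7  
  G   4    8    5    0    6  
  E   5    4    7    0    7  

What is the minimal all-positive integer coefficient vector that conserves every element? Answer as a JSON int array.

Coefficients: [2, 1, 4, 4, 6]

T: 2·2+1·0+4·0+4·8 = 36 | 6·6 = 36
Z: 2·5+1·0+4·8+4·0 = 42 | 6·7 = 42
G: 2·4+1·8+4·5+4·0 = 36 | 6·6 = 36
E: 2·5+1·4+4·7+4·0 = 42 | 6·7 = 42
gcd(2,1,4,4,6) = 1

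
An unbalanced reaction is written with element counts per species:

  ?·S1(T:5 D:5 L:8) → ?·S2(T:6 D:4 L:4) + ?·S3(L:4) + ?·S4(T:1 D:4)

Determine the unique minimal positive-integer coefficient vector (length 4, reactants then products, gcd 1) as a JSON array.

Coefficients: [4, 3, 5, 2]

T: 4·5 = 20 | 3·6+5·0+2·1 = 20
D: 4·5 = 20 | 3·4+5·0+2·4 = 20
L: 4·8 = 32 | 3·4+5·4+2·0 = 32
gcd(4,3,5,2) = 1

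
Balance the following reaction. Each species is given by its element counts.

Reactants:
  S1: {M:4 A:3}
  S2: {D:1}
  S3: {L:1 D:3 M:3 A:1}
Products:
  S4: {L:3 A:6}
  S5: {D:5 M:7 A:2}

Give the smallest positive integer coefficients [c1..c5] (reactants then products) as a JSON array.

Coefficients: [3, 6, 3, 1, 3]

L: 3·0+6·0+3·1 = 3 | 1·3+3·0 = 3
D: 3·0+6·1+3·3 = 15 | 1·0+3·5 = 15
M: 3·4+6·0+3·3 = 21 | 1·0+3·7 = 21
A: 3·3+6·0+3·1 = 12 | 1·6+3·2 = 12
gcd(3,6,3,1,3) = 1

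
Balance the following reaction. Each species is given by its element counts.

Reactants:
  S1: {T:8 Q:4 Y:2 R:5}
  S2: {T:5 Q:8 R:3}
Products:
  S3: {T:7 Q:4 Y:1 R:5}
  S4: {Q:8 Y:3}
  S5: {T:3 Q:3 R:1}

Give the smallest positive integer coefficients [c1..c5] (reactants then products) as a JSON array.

T: 4·8+3·5 = 47 | 5·7+1·0+4·3 = 47
Q: 4·4+3·8 = 40 | 5·4+1·8+4·3 = 40
Y: 4·2+3·0 = 8 | 5·1+1·3+4·0 = 8
R: 4·5+3·3 = 29 | 5·5+1·0+4·1 = 29
gcd(4,3,5,1,4) = 1

Coefficients: [4, 3, 5, 1, 4]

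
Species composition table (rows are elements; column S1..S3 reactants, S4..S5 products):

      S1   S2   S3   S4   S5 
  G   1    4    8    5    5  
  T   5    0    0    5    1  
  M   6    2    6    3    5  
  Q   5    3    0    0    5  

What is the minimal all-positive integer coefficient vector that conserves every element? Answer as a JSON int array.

G: 2·1+5·4+1·8 = 30 | 1·5+5·5 = 30
T: 2·5+5·0+1·0 = 10 | 1·5+5·1 = 10
M: 2·6+5·2+1·6 = 28 | 1·3+5·5 = 28
Q: 2·5+5·3+1·0 = 25 | 1·0+5·5 = 25
gcd(2,5,1,1,5) = 1

Coefficients: [2, 5, 1, 1, 5]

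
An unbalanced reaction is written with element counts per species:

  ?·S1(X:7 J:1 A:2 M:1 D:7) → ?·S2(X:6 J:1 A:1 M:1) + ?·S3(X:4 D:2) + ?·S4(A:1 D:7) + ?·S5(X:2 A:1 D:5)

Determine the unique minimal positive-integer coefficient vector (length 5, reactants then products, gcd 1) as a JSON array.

X: 6·7 = 42 | 6·6+1·4+5·0+1·2 = 42
J: 6·1 = 6 | 6·1+1·0+5·0+1·0 = 6
A: 6·2 = 12 | 6·1+1·0+5·1+1·1 = 12
M: 6·1 = 6 | 6·1+1·0+5·0+1·0 = 6
D: 6·7 = 42 | 6·0+1·2+5·7+1·5 = 42
gcd(6,6,1,5,1) = 1

Coefficients: [6, 6, 1, 5, 1]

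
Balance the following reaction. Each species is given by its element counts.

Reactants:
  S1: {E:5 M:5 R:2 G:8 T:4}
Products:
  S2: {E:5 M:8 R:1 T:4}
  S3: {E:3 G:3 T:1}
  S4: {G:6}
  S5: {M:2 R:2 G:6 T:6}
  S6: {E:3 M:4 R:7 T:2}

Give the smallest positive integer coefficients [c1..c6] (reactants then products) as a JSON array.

E: 6·5 = 30 | 3·5+4·3+5·0+1·0+1·3 = 30
M: 6·5 = 30 | 3·8+4·0+5·0+1·2+1·4 = 30
R: 6·2 = 12 | 3·1+4·0+5·0+1·2+1·7 = 12
G: 6·8 = 48 | 3·0+4·3+5·6+1·6+1·0 = 48
T: 6·4 = 24 | 3·4+4·1+5·0+1·6+1·2 = 24
gcd(6,3,4,5,1,1) = 1

Coefficients: [6, 3, 4, 5, 1, 1]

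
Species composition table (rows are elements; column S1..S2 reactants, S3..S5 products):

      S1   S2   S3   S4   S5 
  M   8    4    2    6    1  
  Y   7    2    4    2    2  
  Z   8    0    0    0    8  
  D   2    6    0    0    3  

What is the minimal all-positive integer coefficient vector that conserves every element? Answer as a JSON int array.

Coefficients: [6, 1, 5, 6, 6]

M: 6·8+1·4 = 52 | 5·2+6·6+6·1 = 52
Y: 6·7+1·2 = 44 | 5·4+6·2+6·2 = 44
Z: 6·8+1·0 = 48 | 5·0+6·0+6·8 = 48
D: 6·2+1·6 = 18 | 5·0+6·0+6·3 = 18
gcd(6,1,5,6,6) = 1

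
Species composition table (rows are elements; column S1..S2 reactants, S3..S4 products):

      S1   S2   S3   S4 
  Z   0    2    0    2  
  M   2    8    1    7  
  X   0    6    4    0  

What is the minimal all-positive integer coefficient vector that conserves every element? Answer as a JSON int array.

Z: 1·0+4·2 = 8 | 6·0+4·2 = 8
M: 1·2+4·8 = 34 | 6·1+4·7 = 34
X: 1·0+4·6 = 24 | 6·4+4·0 = 24
gcd(1,4,6,4) = 1

Coefficients: [1, 4, 6, 4]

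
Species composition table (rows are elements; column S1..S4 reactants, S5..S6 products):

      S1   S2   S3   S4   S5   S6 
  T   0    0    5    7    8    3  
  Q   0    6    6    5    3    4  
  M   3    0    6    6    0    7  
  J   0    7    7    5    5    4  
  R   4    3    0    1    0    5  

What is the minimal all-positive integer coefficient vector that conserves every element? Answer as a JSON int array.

Coefficients: [6, 1, 1, 3, 1, 6]

T: 6·0+1·0+1·5+3·7 = 26 | 1·8+6·3 = 26
Q: 6·0+1·6+1·6+3·5 = 27 | 1·3+6·4 = 27
M: 6·3+1·0+1·6+3·6 = 42 | 1·0+6·7 = 42
J: 6·0+1·7+1·7+3·5 = 29 | 1·5+6·4 = 29
R: 6·4+1·3+1·0+3·1 = 30 | 1·0+6·5 = 30
gcd(6,1,1,3,1,6) = 1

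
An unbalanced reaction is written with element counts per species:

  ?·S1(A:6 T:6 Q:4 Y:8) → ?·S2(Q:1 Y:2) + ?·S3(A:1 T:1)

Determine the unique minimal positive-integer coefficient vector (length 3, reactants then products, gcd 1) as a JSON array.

Coefficients: [1, 4, 6]

A: 1·6 = 6 | 4·0+6·1 = 6
T: 1·6 = 6 | 4·0+6·1 = 6
Q: 1·4 = 4 | 4·1+6·0 = 4
Y: 1·8 = 8 | 4·2+6·0 = 8
gcd(1,4,6) = 1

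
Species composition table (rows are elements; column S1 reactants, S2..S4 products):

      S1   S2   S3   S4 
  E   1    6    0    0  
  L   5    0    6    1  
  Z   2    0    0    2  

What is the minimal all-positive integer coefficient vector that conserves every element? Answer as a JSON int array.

E: 6·1 = 6 | 1·6+4·0+6·0 = 6
L: 6·5 = 30 | 1·0+4·6+6·1 = 30
Z: 6·2 = 12 | 1·0+4·0+6·2 = 12
gcd(6,1,4,6) = 1

Coefficients: [6, 1, 4, 6]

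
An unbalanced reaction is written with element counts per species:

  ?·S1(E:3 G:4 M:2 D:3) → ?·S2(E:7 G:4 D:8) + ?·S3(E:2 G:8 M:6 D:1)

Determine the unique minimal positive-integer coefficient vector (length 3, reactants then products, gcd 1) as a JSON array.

Coefficients: [3, 1, 1]

E: 3·3 = 9 | 1·7+1·2 = 9
G: 3·4 = 12 | 1·4+1·8 = 12
M: 3·2 = 6 | 1·0+1·6 = 6
D: 3·3 = 9 | 1·8+1·1 = 9
gcd(3,1,1) = 1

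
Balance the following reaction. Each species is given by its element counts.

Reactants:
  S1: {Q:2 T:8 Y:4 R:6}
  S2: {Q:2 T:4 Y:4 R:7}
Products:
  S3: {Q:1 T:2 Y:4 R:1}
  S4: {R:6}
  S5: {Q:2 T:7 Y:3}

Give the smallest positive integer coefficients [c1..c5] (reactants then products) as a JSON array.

Q: 3·2+2·2 = 10 | 2·1+5·0+4·2 = 10
T: 3·8+2·4 = 32 | 2·2+5·0+4·7 = 32
Y: 3·4+2·4 = 20 | 2·4+5·0+4·3 = 20
R: 3·6+2·7 = 32 | 2·1+5·6+4·0 = 32
gcd(3,2,2,5,4) = 1

Coefficients: [3, 2, 2, 5, 4]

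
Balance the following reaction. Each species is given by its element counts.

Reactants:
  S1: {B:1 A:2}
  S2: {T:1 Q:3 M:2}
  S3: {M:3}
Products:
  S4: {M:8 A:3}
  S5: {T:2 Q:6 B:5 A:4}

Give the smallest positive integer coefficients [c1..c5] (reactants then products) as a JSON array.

T: 5·0+2·1+4·0 = 2 | 2·0+1·2 = 2
Q: 5·0+2·3+4·0 = 6 | 2·0+1·6 = 6
B: 5·1+2·0+4·0 = 5 | 2·0+1·5 = 5
M: 5·0+2·2+4·3 = 16 | 2·8+1·0 = 16
A: 5·2+2·0+4·0 = 10 | 2·3+1·4 = 10
gcd(5,2,4,2,1) = 1

Coefficients: [5, 2, 4, 2, 1]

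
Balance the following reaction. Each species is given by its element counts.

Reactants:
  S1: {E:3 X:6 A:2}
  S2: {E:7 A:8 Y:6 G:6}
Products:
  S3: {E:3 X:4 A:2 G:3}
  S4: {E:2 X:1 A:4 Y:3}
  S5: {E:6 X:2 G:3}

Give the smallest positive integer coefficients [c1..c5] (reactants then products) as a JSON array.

Coefficients: [3, 2, 3, 4, 1]

E: 3·3+2·7 = 23 | 3·3+4·2+1·6 = 23
X: 3·6+2·0 = 18 | 3·4+4·1+1·2 = 18
A: 3·2+2·8 = 22 | 3·2+4·4+1·0 = 22
Y: 3·0+2·6 = 12 | 3·0+4·3+1·0 = 12
G: 3·0+2·6 = 12 | 3·3+4·0+1·3 = 12
gcd(3,2,3,4,1) = 1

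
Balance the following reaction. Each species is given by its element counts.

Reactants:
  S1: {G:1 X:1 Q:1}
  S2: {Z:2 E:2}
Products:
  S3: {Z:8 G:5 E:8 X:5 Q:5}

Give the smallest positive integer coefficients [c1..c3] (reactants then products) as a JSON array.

Coefficients: [5, 4, 1]

Z: 5·0+4·2 = 8 | 1·8 = 8
G: 5·1+4·0 = 5 | 1·5 = 5
E: 5·0+4·2 = 8 | 1·8 = 8
X: 5·1+4·0 = 5 | 1·5 = 5
Q: 5·1+4·0 = 5 | 1·5 = 5
gcd(5,4,1) = 1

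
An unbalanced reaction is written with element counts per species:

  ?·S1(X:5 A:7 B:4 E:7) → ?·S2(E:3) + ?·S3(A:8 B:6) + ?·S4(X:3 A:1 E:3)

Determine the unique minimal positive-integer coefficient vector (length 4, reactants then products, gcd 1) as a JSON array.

X: 3·5 = 15 | 2·0+2·0+5·3 = 15
A: 3·7 = 21 | 2·0+2·8+5·1 = 21
B: 3·4 = 12 | 2·0+2·6+5·0 = 12
E: 3·7 = 21 | 2·3+2·0+5·3 = 21
gcd(3,2,2,5) = 1

Coefficients: [3, 2, 2, 5]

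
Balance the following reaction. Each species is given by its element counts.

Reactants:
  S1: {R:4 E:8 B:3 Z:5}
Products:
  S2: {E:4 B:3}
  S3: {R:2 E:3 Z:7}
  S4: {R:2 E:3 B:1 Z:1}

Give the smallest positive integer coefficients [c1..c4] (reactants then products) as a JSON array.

R: 2·4 = 8 | 1·0+1·2+3·2 = 8
E: 2·8 = 16 | 1·4+1·3+3·3 = 16
B: 2·3 = 6 | 1·3+1·0+3·1 = 6
Z: 2·5 = 10 | 1·0+1·7+3·1 = 10
gcd(2,1,1,3) = 1

Coefficients: [2, 1, 1, 3]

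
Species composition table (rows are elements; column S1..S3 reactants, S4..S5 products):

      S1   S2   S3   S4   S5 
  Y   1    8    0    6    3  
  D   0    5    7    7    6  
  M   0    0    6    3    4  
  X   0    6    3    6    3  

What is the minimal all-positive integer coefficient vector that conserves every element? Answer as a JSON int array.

Coefficients: [5, 5, 5, 6, 3]

Y: 5·1+5·8+5·0 = 45 | 6·6+3·3 = 45
D: 5·0+5·5+5·7 = 60 | 6·7+3·6 = 60
M: 5·0+5·0+5·6 = 30 | 6·3+3·4 = 30
X: 5·0+5·6+5·3 = 45 | 6·6+3·3 = 45
gcd(5,5,5,6,3) = 1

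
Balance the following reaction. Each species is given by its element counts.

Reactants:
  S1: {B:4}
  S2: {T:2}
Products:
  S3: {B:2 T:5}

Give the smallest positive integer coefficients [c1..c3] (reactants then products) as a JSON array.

B: 1·4+5·0 = 4 | 2·2 = 4
T: 1·0+5·2 = 10 | 2·5 = 10
gcd(1,5,2) = 1

Coefficients: [1, 5, 2]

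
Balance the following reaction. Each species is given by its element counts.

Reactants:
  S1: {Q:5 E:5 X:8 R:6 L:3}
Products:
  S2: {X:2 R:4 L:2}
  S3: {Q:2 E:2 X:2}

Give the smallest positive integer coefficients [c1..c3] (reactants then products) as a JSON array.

Coefficients: [2, 3, 5]

Q: 2·5 = 10 | 3·0+5·2 = 10
E: 2·5 = 10 | 3·0+5·2 = 10
X: 2·8 = 16 | 3·2+5·2 = 16
R: 2·6 = 12 | 3·4+5·0 = 12
L: 2·3 = 6 | 3·2+5·0 = 6
gcd(2,3,5) = 1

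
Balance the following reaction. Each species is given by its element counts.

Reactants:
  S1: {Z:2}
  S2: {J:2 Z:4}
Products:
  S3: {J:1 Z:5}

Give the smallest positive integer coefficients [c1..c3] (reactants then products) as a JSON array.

J: 3·0+1·2 = 2 | 2·1 = 2
Z: 3·2+1·4 = 10 | 2·5 = 10
gcd(3,1,2) = 1

Coefficients: [3, 1, 2]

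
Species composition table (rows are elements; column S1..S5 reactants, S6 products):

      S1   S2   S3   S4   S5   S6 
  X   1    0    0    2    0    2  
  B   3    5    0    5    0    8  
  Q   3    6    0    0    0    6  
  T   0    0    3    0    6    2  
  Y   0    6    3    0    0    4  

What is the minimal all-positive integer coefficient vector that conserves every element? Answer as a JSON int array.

X: 6·1+3·0+2·0+3·2+1·0 = 12 | 6·2 = 12
B: 6·3+3·5+2·0+3·5+1·0 = 48 | 6·8 = 48
Q: 6·3+3·6+2·0+3·0+1·0 = 36 | 6·6 = 36
T: 6·0+3·0+2·3+3·0+1·6 = 12 | 6·2 = 12
Y: 6·0+3·6+2·3+3·0+1·0 = 24 | 6·4 = 24
gcd(6,3,2,3,1,6) = 1

Coefficients: [6, 3, 2, 3, 1, 6]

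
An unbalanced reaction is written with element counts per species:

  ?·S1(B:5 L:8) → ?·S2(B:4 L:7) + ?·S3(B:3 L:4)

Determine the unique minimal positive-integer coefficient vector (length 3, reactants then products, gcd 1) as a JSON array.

Coefficients: [5, 4, 3]

B: 5·5 = 25 | 4·4+3·3 = 25
L: 5·8 = 40 | 4·7+3·4 = 40
gcd(5,4,3) = 1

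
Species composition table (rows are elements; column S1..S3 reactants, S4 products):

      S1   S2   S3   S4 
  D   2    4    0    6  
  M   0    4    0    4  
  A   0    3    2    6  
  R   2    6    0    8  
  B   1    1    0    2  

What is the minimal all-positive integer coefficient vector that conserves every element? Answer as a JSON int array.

D: 2·2+2·4+3·0 = 12 | 2·6 = 12
M: 2·0+2·4+3·0 = 8 | 2·4 = 8
A: 2·0+2·3+3·2 = 12 | 2·6 = 12
R: 2·2+2·6+3·0 = 16 | 2·8 = 16
B: 2·1+2·1+3·0 = 4 | 2·2 = 4
gcd(2,2,3,2) = 1

Coefficients: [2, 2, 3, 2]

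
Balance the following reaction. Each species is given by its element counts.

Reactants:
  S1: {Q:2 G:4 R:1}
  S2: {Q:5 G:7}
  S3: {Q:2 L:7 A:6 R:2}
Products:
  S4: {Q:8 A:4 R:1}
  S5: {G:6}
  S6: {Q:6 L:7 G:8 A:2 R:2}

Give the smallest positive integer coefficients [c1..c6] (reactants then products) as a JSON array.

Coefficients: [3, 6, 3, 3, 5, 3]

Q: 3·2+6·5+3·2 = 42 | 3·8+5·0+3·6 = 42
L: 3·0+6·0+3·7 = 21 | 3·0+5·0+3·7 = 21
G: 3·4+6·7+3·0 = 54 | 3·0+5·6+3·8 = 54
A: 3·0+6·0+3·6 = 18 | 3·4+5·0+3·2 = 18
R: 3·1+6·0+3·2 = 9 | 3·1+5·0+3·2 = 9
gcd(3,6,3,3,5,3) = 1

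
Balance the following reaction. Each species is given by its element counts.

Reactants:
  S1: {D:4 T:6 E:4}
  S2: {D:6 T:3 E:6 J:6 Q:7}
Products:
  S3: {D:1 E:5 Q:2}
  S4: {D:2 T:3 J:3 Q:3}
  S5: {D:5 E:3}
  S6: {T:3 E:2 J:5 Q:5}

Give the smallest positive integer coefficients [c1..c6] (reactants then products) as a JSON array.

D: 1·4+4·6 = 28 | 2·1+3·2+4·5+3·0 = 28
T: 1·6+4·3 = 18 | 2·0+3·3+4·0+3·3 = 18
E: 1·4+4·6 = 28 | 2·5+3·0+4·3+3·2 = 28
J: 1·0+4·6 = 24 | 2·0+3·3+4·0+3·5 = 24
Q: 1·0+4·7 = 28 | 2·2+3·3+4·0+3·5 = 28
gcd(1,4,2,3,4,3) = 1

Coefficients: [1, 4, 2, 3, 4, 3]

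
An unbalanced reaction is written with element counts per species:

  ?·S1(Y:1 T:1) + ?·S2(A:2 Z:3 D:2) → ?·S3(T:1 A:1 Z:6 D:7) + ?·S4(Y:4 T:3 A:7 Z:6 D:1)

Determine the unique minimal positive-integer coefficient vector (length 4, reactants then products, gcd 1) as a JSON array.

Y: 4·1+4·0 = 4 | 1·0+1·4 = 4
T: 4·1+4·0 = 4 | 1·1+1·3 = 4
A: 4·0+4·2 = 8 | 1·1+1·7 = 8
Z: 4·0+4·3 = 12 | 1·6+1·6 = 12
D: 4·0+4·2 = 8 | 1·7+1·1 = 8
gcd(4,4,1,1) = 1

Coefficients: [4, 4, 1, 1]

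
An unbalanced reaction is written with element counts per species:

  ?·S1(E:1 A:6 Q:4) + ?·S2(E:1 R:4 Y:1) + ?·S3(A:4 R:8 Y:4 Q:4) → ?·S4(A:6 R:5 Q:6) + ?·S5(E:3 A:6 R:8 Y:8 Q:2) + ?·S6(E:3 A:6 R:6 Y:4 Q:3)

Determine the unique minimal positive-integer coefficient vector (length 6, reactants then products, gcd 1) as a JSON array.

Coefficients: [5, 4, 3, 4, 1, 2]

E: 5·1+4·1+3·0 = 9 | 4·0+1·3+2·3 = 9
A: 5·6+4·0+3·4 = 42 | 4·6+1·6+2·6 = 42
R: 5·0+4·4+3·8 = 40 | 4·5+1·8+2·6 = 40
Y: 5·0+4·1+3·4 = 16 | 4·0+1·8+2·4 = 16
Q: 5·4+4·0+3·4 = 32 | 4·6+1·2+2·3 = 32
gcd(5,4,3,4,1,2) = 1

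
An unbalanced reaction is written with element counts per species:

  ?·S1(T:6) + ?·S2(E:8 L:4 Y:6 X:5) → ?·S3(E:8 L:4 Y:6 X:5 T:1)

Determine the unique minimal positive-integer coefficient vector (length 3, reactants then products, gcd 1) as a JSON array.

Coefficients: [1, 6, 6]

E: 1·0+6·8 = 48 | 6·8 = 48
L: 1·0+6·4 = 24 | 6·4 = 24
Y: 1·0+6·6 = 36 | 6·6 = 36
X: 1·0+6·5 = 30 | 6·5 = 30
T: 1·6+6·0 = 6 | 6·1 = 6
gcd(1,6,6) = 1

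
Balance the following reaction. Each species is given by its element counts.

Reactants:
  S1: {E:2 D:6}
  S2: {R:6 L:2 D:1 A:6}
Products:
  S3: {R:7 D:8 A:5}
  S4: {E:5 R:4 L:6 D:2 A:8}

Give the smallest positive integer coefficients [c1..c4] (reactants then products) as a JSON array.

Coefficients: [5, 6, 4, 2]

E: 5·2+6·0 = 10 | 4·0+2·5 = 10
R: 5·0+6·6 = 36 | 4·7+2·4 = 36
L: 5·0+6·2 = 12 | 4·0+2·6 = 12
D: 5·6+6·1 = 36 | 4·8+2·2 = 36
A: 5·0+6·6 = 36 | 4·5+2·8 = 36
gcd(5,6,4,2) = 1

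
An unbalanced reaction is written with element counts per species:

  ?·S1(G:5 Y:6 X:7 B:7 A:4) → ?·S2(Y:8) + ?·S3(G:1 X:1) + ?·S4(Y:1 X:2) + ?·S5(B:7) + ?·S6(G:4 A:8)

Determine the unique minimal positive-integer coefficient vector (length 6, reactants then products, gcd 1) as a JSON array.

G: 2·5 = 10 | 1·0+6·1+4·0+2·0+1·4 = 10
Y: 2·6 = 12 | 1·8+6·0+4·1+2·0+1·0 = 12
X: 2·7 = 14 | 1·0+6·1+4·2+2·0+1·0 = 14
B: 2·7 = 14 | 1·0+6·0+4·0+2·7+1·0 = 14
A: 2·4 = 8 | 1·0+6·0+4·0+2·0+1·8 = 8
gcd(2,1,6,4,2,1) = 1

Coefficients: [2, 1, 6, 4, 2, 1]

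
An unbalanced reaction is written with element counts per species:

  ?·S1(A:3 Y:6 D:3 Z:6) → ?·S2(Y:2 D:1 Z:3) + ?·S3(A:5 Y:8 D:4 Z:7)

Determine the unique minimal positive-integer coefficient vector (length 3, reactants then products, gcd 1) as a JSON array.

A: 5·3 = 15 | 3·0+3·5 = 15
Y: 5·6 = 30 | 3·2+3·8 = 30
D: 5·3 = 15 | 3·1+3·4 = 15
Z: 5·6 = 30 | 3·3+3·7 = 30
gcd(5,3,3) = 1

Coefficients: [5, 3, 3]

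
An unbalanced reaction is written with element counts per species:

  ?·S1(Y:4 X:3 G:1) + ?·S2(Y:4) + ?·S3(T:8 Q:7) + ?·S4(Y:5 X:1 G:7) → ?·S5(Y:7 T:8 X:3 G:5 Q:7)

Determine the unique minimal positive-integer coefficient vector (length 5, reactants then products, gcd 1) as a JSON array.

Y: 4·4+1·4+5·0+3·5 = 35 | 5·7 = 35
T: 4·0+1·0+5·8+3·0 = 40 | 5·8 = 40
X: 4·3+1·0+5·0+3·1 = 15 | 5·3 = 15
G: 4·1+1·0+5·0+3·7 = 25 | 5·5 = 25
Q: 4·0+1·0+5·7+3·0 = 35 | 5·7 = 35
gcd(4,1,5,3,5) = 1

Coefficients: [4, 1, 5, 3, 5]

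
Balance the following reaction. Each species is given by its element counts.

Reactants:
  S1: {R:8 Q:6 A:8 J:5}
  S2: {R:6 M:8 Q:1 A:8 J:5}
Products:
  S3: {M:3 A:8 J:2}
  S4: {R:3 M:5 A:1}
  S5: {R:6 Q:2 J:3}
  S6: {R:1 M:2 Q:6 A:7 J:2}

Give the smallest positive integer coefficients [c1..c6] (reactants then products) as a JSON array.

Coefficients: [2, 2, 3, 1, 4, 1]

R: 2·8+2·6 = 28 | 3·0+1·3+4·6+1·1 = 28
M: 2·0+2·8 = 16 | 3·3+1·5+4·0+1·2 = 16
Q: 2·6+2·1 = 14 | 3·0+1·0+4·2+1·6 = 14
A: 2·8+2·8 = 32 | 3·8+1·1+4·0+1·7 = 32
J: 2·5+2·5 = 20 | 3·2+1·0+4·3+1·2 = 20
gcd(2,2,3,1,4,1) = 1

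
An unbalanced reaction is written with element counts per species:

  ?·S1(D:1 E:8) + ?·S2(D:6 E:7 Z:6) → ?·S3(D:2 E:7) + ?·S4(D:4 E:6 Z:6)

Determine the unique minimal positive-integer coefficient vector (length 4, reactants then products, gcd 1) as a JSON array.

D: 4·1+3·6 = 22 | 5·2+3·4 = 22
E: 4·8+3·7 = 53 | 5·7+3·6 = 53
Z: 4·0+3·6 = 18 | 5·0+3·6 = 18
gcd(4,3,5,3) = 1

Coefficients: [4, 3, 5, 3]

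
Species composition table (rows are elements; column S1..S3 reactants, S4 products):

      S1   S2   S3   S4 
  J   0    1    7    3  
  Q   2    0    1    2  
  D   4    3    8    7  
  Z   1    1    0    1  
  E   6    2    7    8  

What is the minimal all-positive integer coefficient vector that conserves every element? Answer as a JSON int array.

J: 4·0+1·1+2·7 = 15 | 5·3 = 15
Q: 4·2+1·0+2·1 = 10 | 5·2 = 10
D: 4·4+1·3+2·8 = 35 | 5·7 = 35
Z: 4·1+1·1+2·0 = 5 | 5·1 = 5
E: 4·6+1·2+2·7 = 40 | 5·8 = 40
gcd(4,1,2,5) = 1

Coefficients: [4, 1, 2, 5]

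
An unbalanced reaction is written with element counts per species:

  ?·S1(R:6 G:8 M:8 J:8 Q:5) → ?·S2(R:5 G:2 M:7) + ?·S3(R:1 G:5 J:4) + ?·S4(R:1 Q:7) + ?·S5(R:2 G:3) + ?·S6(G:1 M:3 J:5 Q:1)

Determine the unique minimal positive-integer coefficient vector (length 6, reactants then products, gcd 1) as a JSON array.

R: 5·6 = 30 | 4·5+5·1+3·1+1·2+4·0 = 30
G: 5·8 = 40 | 4·2+5·5+3·0+1·3+4·1 = 40
M: 5·8 = 40 | 4·7+5·0+3·0+1·0+4·3 = 40
J: 5·8 = 40 | 4·0+5·4+3·0+1·0+4·5 = 40
Q: 5·5 = 25 | 4·0+5·0+3·7+1·0+4·1 = 25
gcd(5,4,5,3,1,4) = 1

Coefficients: [5, 4, 5, 3, 1, 4]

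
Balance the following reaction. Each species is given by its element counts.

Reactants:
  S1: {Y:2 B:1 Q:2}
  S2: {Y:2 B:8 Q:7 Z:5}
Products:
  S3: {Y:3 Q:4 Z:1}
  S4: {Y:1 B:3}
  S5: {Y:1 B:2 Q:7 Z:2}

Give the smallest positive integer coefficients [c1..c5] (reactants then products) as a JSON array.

Y: 6·2+1·2 = 14 | 3·3+4·1+1·1 = 14
B: 6·1+1·8 = 14 | 3·0+4·3+1·2 = 14
Q: 6·2+1·7 = 19 | 3·4+4·0+1·7 = 19
Z: 6·0+1·5 = 5 | 3·1+4·0+1·2 = 5
gcd(6,1,3,4,1) = 1

Coefficients: [6, 1, 3, 4, 1]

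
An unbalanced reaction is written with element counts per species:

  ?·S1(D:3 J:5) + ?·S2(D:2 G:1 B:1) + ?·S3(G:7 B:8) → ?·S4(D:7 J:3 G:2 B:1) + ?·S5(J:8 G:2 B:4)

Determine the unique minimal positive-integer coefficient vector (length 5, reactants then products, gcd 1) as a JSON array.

D: 5·3+3·2+1·0 = 21 | 3·7+2·0 = 21
J: 5·5+3·0+1·0 = 25 | 3·3+2·8 = 25
G: 5·0+3·1+1·7 = 10 | 3·2+2·2 = 10
B: 5·0+3·1+1·8 = 11 | 3·1+2·4 = 11
gcd(5,3,1,3,2) = 1

Coefficients: [5, 3, 1, 3, 2]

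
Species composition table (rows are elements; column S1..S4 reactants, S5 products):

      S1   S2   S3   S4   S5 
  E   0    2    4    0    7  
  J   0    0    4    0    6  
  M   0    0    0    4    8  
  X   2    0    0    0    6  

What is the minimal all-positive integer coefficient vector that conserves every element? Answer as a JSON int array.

Coefficients: [6, 1, 3, 4, 2]

E: 6·0+1·2+3·4+4·0 = 14 | 2·7 = 14
J: 6·0+1·0+3·4+4·0 = 12 | 2·6 = 12
M: 6·0+1·0+3·0+4·4 = 16 | 2·8 = 16
X: 6·2+1·0+3·0+4·0 = 12 | 2·6 = 12
gcd(6,1,3,4,2) = 1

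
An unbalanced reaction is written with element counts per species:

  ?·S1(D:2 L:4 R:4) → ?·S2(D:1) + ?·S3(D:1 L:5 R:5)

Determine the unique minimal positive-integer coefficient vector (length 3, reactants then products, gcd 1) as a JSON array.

Coefficients: [5, 6, 4]

D: 5·2 = 10 | 6·1+4·1 = 10
L: 5·4 = 20 | 6·0+4·5 = 20
R: 5·4 = 20 | 6·0+4·5 = 20
gcd(5,6,4) = 1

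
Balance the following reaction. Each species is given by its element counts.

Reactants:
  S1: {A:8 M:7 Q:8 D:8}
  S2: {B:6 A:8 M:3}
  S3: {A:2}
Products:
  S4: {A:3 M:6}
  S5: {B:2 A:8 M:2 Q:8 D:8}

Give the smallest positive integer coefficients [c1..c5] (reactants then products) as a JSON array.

B: 6·0+2·6+1·0 = 12 | 6·0+6·2 = 12
A: 6·8+2·8+1·2 = 66 | 6·3+6·8 = 66
M: 6·7+2·3+1·0 = 48 | 6·6+6·2 = 48
Q: 6·8+2·0+1·0 = 48 | 6·0+6·8 = 48
D: 6·8+2·0+1·0 = 48 | 6·0+6·8 = 48
gcd(6,2,1,6,6) = 1

Coefficients: [6, 2, 1, 6, 6]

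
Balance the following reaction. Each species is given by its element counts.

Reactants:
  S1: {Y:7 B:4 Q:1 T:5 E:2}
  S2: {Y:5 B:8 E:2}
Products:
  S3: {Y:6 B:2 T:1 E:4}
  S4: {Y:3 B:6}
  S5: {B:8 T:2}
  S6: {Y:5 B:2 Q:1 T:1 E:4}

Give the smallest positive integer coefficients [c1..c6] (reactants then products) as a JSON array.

Coefficients: [1, 5, 2, 5, 1, 1]

Y: 1·7+5·5 = 32 | 2·6+5·3+1·0+1·5 = 32
B: 1·4+5·8 = 44 | 2·2+5·6+1·8+1·2 = 44
Q: 1·1+5·0 = 1 | 2·0+5·0+1·0+1·1 = 1
T: 1·5+5·0 = 5 | 2·1+5·0+1·2+1·1 = 5
E: 1·2+5·2 = 12 | 2·4+5·0+1·0+1·4 = 12
gcd(1,5,2,5,1,1) = 1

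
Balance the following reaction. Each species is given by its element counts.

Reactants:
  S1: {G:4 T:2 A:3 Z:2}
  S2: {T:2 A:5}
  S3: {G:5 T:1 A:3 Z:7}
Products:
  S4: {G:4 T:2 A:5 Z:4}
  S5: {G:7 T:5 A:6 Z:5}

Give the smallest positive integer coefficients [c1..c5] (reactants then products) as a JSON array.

Coefficients: [4, 3, 3, 6, 1]

G: 4·4+3·0+3·5 = 31 | 6·4+1·7 = 31
T: 4·2+3·2+3·1 = 17 | 6·2+1·5 = 17
A: 4·3+3·5+3·3 = 36 | 6·5+1·6 = 36
Z: 4·2+3·0+3·7 = 29 | 6·4+1·5 = 29
gcd(4,3,3,6,1) = 1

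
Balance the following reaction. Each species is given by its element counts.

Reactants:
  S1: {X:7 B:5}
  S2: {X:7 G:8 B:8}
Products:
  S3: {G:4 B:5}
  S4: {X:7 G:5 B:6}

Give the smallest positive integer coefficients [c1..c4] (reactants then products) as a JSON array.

X: 1·7+3·7 = 28 | 1·0+4·7 = 28
G: 1·0+3·8 = 24 | 1·4+4·5 = 24
B: 1·5+3·8 = 29 | 1·5+4·6 = 29
gcd(1,3,1,4) = 1

Coefficients: [1, 3, 1, 4]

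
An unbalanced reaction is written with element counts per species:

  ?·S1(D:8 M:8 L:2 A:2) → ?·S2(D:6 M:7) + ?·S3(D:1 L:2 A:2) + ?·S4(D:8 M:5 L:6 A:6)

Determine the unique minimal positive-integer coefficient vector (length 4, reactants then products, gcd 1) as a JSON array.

D: 5·8 = 40 | 5·6+2·1+1·8 = 40
M: 5·8 = 40 | 5·7+2·0+1·5 = 40
L: 5·2 = 10 | 5·0+2·2+1·6 = 10
A: 5·2 = 10 | 5·0+2·2+1·6 = 10
gcd(5,5,2,1) = 1

Coefficients: [5, 5, 2, 1]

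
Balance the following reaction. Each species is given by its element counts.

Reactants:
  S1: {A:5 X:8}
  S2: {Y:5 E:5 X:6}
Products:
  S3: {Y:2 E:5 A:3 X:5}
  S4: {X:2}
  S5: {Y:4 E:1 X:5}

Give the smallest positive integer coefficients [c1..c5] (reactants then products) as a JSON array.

Y: 3·0+6·5 = 30 | 5·2+5·0+5·4 = 30
E: 3·0+6·5 = 30 | 5·5+5·0+5·1 = 30
A: 3·5+6·0 = 15 | 5·3+5·0+5·0 = 15
X: 3·8+6·6 = 60 | 5·5+5·2+5·5 = 60
gcd(3,6,5,5,5) = 1

Coefficients: [3, 6, 5, 5, 5]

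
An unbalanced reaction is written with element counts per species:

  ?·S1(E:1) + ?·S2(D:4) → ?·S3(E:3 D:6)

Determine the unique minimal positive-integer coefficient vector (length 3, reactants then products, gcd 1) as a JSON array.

Coefficients: [6, 3, 2]

E: 6·1+3·0 = 6 | 2·3 = 6
D: 6·0+3·4 = 12 | 2·6 = 12
gcd(6,3,2) = 1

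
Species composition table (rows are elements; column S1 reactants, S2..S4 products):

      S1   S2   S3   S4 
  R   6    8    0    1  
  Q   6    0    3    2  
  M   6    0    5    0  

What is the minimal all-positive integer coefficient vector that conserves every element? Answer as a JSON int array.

R: 5·6 = 30 | 3·8+6·0+6·1 = 30
Q: 5·6 = 30 | 3·0+6·3+6·2 = 30
M: 5·6 = 30 | 3·0+6·5+6·0 = 30
gcd(5,3,6,6) = 1

Coefficients: [5, 3, 6, 6]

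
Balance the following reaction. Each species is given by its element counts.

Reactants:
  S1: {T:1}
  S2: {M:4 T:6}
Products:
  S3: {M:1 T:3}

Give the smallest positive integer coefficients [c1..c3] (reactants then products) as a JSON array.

Coefficients: [6, 1, 4]

M: 6·0+1·4 = 4 | 4·1 = 4
T: 6·1+1·6 = 12 | 4·3 = 12
gcd(6,1,4) = 1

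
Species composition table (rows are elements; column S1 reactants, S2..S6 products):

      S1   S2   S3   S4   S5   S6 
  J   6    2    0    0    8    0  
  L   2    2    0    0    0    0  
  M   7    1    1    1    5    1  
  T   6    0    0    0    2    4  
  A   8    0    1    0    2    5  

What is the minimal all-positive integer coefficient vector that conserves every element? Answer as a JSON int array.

Coefficients: [4, 4, 3, 6, 2, 5]

J: 4·6 = 24 | 4·2+3·0+6·0+2·8+5·0 = 24
L: 4·2 = 8 | 4·2+3·0+6·0+2·0+5·0 = 8
M: 4·7 = 28 | 4·1+3·1+6·1+2·5+5·1 = 28
T: 4·6 = 24 | 4·0+3·0+6·0+2·2+5·4 = 24
A: 4·8 = 32 | 4·0+3·1+6·0+2·2+5·5 = 32
gcd(4,4,3,6,2,5) = 1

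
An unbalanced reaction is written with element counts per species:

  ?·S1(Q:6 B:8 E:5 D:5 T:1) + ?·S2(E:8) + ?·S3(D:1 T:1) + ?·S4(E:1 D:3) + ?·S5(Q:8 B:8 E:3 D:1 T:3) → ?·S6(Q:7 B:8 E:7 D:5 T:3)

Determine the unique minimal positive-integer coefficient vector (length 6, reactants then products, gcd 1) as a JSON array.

Q: 3·6+2·0+6·0+2·0+3·8 = 42 | 6·7 = 42
B: 3·8+2·0+6·0+2·0+3·8 = 48 | 6·8 = 48
E: 3·5+2·8+6·0+2·1+3·3 = 42 | 6·7 = 42
D: 3·5+2·0+6·1+2·3+3·1 = 30 | 6·5 = 30
T: 3·1+2·0+6·1+2·0+3·3 = 18 | 6·3 = 18
gcd(3,2,6,2,3,6) = 1

Coefficients: [3, 2, 6, 2, 3, 6]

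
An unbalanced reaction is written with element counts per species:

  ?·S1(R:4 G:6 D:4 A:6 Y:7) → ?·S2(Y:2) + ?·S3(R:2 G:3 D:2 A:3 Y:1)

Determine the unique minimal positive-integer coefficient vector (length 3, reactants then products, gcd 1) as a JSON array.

R: 2·4 = 8 | 5·0+4·2 = 8
G: 2·6 = 12 | 5·0+4·3 = 12
D: 2·4 = 8 | 5·0+4·2 = 8
A: 2·6 = 12 | 5·0+4·3 = 12
Y: 2·7 = 14 | 5·2+4·1 = 14
gcd(2,5,4) = 1

Coefficients: [2, 5, 4]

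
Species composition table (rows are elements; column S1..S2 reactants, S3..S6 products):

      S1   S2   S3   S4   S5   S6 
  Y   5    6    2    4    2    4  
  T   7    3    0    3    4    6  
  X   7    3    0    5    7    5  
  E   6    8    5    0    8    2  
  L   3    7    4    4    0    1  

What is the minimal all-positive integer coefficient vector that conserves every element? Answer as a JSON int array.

Y: 4·5+3·6 = 38 | 6·2+1·4+1·2+5·4 = 38
T: 4·7+3·3 = 37 | 6·0+1·3+1·4+5·6 = 37
X: 4·7+3·3 = 37 | 6·0+1·5+1·7+5·5 = 37
E: 4·6+3·8 = 48 | 6·5+1·0+1·8+5·2 = 48
L: 4·3+3·7 = 33 | 6·4+1·4+1·0+5·1 = 33
gcd(4,3,6,1,1,5) = 1

Coefficients: [4, 3, 6, 1, 1, 5]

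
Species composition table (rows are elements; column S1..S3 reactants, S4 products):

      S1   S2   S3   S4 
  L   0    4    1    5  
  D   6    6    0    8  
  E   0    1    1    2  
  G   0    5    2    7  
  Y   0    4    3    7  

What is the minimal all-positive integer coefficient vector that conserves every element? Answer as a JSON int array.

Coefficients: [1, 3, 3, 3]

L: 1·0+3·4+3·1 = 15 | 3·5 = 15
D: 1·6+3·6+3·0 = 24 | 3·8 = 24
E: 1·0+3·1+3·1 = 6 | 3·2 = 6
G: 1·0+3·5+3·2 = 21 | 3·7 = 21
Y: 1·0+3·4+3·3 = 21 | 3·7 = 21
gcd(1,3,3,3) = 1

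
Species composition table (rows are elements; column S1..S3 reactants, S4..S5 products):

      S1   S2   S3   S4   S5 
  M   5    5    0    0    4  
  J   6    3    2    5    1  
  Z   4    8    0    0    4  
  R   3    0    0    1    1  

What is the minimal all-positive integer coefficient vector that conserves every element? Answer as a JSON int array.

M: 3·5+1·5+2·0 = 20 | 4·0+5·4 = 20
J: 3·6+1·3+2·2 = 25 | 4·5+5·1 = 25
Z: 3·4+1·8+2·0 = 20 | 4·0+5·4 = 20
R: 3·3+1·0+2·0 = 9 | 4·1+5·1 = 9
gcd(3,1,2,4,5) = 1

Coefficients: [3, 1, 2, 4, 5]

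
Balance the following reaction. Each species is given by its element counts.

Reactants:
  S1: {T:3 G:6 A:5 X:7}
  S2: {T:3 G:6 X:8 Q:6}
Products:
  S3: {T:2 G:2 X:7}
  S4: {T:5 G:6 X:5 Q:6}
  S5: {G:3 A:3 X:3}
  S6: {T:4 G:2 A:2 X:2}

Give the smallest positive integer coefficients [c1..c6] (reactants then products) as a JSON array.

T: 4·3+2·3 = 18 | 2·2+2·5+6·0+1·4 = 18
G: 4·6+2·6 = 36 | 2·2+2·6+6·3+1·2 = 36
A: 4·5+2·0 = 20 | 2·0+2·0+6·3+1·2 = 20
X: 4·7+2·8 = 44 | 2·7+2·5+6·3+1·2 = 44
Q: 4·0+2·6 = 12 | 2·0+2·6+6·0+1·0 = 12
gcd(4,2,2,2,6,1) = 1

Coefficients: [4, 2, 2, 2, 6, 1]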